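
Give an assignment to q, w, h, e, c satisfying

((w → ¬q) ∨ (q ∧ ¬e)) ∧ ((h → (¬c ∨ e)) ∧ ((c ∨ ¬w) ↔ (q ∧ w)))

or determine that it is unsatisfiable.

q = False, w = True, h = True, e = False, c = False

  (w → ¬q) ∨ (q ∧ ¬e) = True
    w → ¬q = True
      ¬q = True
    q ∧ ¬e = False
      ¬e = True
  (h → (¬c ∨ e)) ∧ ((c ∨ ¬w) ↔ (q ∧ w)) = True
    h → (¬c ∨ e) = True
      ¬c ∨ e = True
        ¬c = True
    (c ∨ ¬w) ↔ (q ∧ w) = True
      c ∨ ¬w = False
        ¬w = False
      q ∧ w = False
Both conjuncts True, so the formula holds.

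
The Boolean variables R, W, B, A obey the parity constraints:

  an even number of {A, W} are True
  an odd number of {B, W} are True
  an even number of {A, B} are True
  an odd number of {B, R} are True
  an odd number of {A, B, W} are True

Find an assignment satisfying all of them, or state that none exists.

Adding constraints 1, 2, 3 mod 2: every variable appears an even number of times on the left, so the left side is 0.
But the right sides sum to 1 (mod 2). 0 ≠ 1 — the system is inconsistent.

UNSATISFIABLE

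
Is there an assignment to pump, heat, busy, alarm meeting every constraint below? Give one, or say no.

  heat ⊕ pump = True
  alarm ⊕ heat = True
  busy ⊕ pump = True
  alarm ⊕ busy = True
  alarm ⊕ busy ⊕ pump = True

pump: False, heat: True, busy: True, alarm: False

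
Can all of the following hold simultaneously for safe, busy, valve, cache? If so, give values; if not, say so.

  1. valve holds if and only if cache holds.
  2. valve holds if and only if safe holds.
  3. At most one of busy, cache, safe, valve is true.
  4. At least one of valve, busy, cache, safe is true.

safe=F, busy=T, valve=F, cache=F

  (1) valve=F, cache=F — same ✓
  (2) valve=F, safe=F — same ✓
  (3) {busy, cache, safe, valve}: 1 true — at most one ✓
  (4) {valve, busy, cache, safe}: 1 true — at least one ✓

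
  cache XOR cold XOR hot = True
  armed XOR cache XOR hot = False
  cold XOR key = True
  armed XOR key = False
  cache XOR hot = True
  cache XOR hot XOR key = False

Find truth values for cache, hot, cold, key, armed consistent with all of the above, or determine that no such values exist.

cache = True, hot = False, cold = False, key = True, armed = True

cache XOR cold XOR hot = T XOR F XOR F = True ✓
armed XOR cache XOR hot = T XOR T XOR F = False ✓
cold XOR key = F XOR T = True ✓
armed XOR key = T XOR T = False ✓
cache XOR hot = T XOR F = True ✓
cache XOR hot XOR key = T XOR F XOR T = False ✓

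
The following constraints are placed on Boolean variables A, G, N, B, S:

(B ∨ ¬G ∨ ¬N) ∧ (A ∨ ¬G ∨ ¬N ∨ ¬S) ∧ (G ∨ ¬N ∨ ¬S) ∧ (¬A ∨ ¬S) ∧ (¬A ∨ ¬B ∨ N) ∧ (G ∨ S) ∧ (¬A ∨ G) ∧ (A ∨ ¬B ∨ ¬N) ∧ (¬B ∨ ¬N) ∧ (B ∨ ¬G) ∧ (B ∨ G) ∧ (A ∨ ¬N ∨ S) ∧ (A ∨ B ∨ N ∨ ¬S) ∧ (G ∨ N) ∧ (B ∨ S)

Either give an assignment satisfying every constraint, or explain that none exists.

A=F, G=T, N=F, B=T, S=T

Try A = True:
  (¬A ∨ ¬S) forces S = False.
  (G ∨ S) forces G = True.
  (B ∨ ¬G) forces B = True.
  (¬A ∨ ¬B ∨ N) forces N = True.
  clause (¬B ∨ ¬N) is falsified — backtrack.
So A = False.
Set G = True.
  then (B ∨ ¬G) forces B = True.
  then (A ∨ ¬B ∨ ¬N) forces N = False.
Set S = True.
All clauses satisfied.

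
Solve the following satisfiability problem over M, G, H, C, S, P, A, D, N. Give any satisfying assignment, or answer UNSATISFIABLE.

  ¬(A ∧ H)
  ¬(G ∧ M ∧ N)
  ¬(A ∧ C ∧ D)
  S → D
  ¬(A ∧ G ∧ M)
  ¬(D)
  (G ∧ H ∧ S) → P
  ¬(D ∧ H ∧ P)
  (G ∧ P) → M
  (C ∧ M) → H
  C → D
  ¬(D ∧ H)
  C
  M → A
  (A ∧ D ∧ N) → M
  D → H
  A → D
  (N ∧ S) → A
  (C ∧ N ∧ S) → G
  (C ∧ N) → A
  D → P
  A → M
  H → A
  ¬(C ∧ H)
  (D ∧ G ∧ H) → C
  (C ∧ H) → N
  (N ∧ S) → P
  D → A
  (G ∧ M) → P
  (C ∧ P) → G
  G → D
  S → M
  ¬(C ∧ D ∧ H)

Case C = True:
  (¬D) forces D = False.
  Clause (¬C ∨ D) is falsified — contradiction.
Case C = False:
  Clause (C) is falsified — contradiction.
Both cases fail, so the formula is unsatisfiable.

UNSATISFIABLE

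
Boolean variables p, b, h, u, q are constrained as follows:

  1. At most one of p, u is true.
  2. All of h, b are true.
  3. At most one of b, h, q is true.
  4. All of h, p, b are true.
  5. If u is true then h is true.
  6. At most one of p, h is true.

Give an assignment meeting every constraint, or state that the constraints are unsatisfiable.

Unsatisfiable

Case b = True:
  (2) forces h = True.
  Constraint (3) is violated (b=T, h=T) — contradiction.
Case b = False:
  Constraint (2) is violated (b=F) — contradiction.
Both cases fail — unsatisfiable.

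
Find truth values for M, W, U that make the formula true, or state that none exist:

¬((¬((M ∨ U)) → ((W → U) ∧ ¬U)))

M = False; W = True; U = False

  ¬((¬((M ∨ U)) → ((W → U) ∧ ¬U))) = True
    ¬((M ∨ U)) → ((W → U) ∧ ¬U) = False
      ¬((M ∨ U)) = True
        M ∨ U = False
      (W → U) ∧ ¬U = False
        W → U = False
        ¬U = True
The formula evaluates to True.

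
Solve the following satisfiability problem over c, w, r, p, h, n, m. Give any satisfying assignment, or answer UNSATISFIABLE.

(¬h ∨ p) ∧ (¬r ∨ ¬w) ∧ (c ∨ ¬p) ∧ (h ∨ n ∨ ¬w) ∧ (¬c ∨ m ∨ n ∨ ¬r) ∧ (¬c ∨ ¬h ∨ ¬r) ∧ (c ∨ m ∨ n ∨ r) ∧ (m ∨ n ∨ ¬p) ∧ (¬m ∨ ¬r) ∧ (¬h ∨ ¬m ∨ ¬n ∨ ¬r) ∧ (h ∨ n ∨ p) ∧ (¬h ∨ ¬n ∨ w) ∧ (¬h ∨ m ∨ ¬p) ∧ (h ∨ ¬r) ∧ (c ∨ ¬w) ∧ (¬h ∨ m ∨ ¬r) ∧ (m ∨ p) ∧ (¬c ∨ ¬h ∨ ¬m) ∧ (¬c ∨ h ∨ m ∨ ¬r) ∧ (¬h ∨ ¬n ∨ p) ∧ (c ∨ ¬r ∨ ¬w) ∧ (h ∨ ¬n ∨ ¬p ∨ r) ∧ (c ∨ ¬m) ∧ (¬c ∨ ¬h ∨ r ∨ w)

Set c = True.
Set w = False.
Set r = False.
  then (¬c ∨ ¬h ∨ r ∨ w) forces h = False.
Set p = False.
  then (h ∨ n ∨ p) forces n = True.
  then (m ∨ p) forces m = True.
All clauses satisfied.

c=T, w=F, r=F, p=F, h=F, n=T, m=T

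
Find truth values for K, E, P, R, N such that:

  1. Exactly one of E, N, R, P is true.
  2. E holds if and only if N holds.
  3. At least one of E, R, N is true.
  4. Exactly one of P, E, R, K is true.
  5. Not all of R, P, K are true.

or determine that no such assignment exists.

K = False, E = False, P = False, R = True, N = False

  (1) {E, N, R, P}: 1 true — exactly one ✓
  (2) E=F, N=F — same ✓
  (3) {E, R, N}: 1 true — at least one ✓
  (4) {P, E, R, K}: 1 true — exactly one ✓
  (5) {R, P, K}: 1/3 true — not all ✓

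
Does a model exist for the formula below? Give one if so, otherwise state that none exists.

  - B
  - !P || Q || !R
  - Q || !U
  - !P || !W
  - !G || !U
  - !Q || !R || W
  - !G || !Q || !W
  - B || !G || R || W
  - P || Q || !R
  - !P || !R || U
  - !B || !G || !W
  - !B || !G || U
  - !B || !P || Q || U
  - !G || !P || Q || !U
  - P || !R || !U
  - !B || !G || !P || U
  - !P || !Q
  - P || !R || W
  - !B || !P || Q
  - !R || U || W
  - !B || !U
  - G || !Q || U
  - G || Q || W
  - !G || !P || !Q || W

Unit clause (B) forces B = True.
In (!B || !U) only !U is left, so U = False.
In (!B || !G || U) only !G is left, so G = False.
In (G || !Q || U) only !Q is left, so Q = False.
In (G || Q || W) only W is left, so W = True.
In (!P || !W) only !P is left, so P = False.
In (P || Q || !R) only !R is left, so R = False.
All clauses satisfied.

U = False, B = True, W = True, Q = False, G = False, P = False, R = False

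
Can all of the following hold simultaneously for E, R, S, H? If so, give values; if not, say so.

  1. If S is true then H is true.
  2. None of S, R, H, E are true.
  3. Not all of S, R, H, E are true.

E = False, R = False, S = False, H = False

  (1) S=F ⇒ H: vacuous ✓
  (2) {S, R, H, E}: 0 true — none ✓
  (3) {S, R, H, E}: 0/4 true — not all ✓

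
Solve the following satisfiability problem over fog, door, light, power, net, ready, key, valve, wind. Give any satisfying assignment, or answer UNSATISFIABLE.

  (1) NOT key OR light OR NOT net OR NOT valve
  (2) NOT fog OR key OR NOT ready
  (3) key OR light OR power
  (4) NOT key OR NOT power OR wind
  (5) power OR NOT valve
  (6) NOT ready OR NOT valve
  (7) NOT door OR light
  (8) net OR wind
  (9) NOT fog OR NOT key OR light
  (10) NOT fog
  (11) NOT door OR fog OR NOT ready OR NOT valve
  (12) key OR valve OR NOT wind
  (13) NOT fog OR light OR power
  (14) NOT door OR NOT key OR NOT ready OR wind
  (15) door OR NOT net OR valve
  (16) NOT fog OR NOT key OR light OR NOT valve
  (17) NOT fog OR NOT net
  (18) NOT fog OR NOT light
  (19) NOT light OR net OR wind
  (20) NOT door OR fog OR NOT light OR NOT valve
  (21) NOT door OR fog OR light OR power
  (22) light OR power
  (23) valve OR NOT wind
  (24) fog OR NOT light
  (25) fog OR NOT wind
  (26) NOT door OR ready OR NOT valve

fog=F, door=F, light=F, power=T, net=T, ready=F, key=F, valve=T, wind=F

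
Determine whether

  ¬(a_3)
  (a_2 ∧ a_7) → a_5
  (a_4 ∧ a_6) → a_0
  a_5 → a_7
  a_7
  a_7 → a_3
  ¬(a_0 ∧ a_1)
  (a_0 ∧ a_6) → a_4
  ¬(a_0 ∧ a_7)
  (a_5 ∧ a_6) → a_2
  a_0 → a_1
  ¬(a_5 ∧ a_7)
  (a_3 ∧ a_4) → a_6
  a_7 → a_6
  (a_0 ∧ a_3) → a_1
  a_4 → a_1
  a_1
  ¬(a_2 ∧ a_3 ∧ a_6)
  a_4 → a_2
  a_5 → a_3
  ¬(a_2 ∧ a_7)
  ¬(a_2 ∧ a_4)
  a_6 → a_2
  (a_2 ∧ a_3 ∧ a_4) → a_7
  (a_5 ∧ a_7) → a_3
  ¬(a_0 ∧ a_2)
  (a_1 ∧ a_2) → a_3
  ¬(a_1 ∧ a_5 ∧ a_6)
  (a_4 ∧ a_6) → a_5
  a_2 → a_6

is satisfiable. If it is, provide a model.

Case a_3 = True:
  Clause (¬a_3) is falsified — contradiction.
Case a_3 = False:
  (a_3 ∨ ¬a_7) forces a_7 = False.
  Clause (a_7) is falsified — contradiction.
Both cases fail, so the formula is unsatisfiable.

UNSATISFIABLE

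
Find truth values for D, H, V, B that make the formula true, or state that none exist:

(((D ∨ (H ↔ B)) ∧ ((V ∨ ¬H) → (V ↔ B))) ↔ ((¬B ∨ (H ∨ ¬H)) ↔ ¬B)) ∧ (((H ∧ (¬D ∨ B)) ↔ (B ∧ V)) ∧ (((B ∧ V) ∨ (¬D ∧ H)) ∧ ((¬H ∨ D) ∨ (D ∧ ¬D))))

Unsatisfiable

Case H = True: the formula simplifies to (((D ∨ B) ∧ (V → (V ↔ B))) ↔ ¬B) ∧ (((¬D ∨ B) ↔ (B ∧ V)) ∧ (((B ∧ V) ∨ ¬D) ∧ (D ∨ (D ∧ ¬D)))).
  D = True: simplifies to ((V → (V ↔ B)) ↔ ¬B) ∧ ((B ↔ (B ∧ V)) ∧ (B ∧ V)).
    B = True: simplifies to ¬((V → V)) ∧ (V ∧ V).
      V = True: the conjunct ¬((V → V)) becomes ¬((True → True)) = False.
      V = False: the conjunct ¬((V → V)) becomes ¬((False → False)) = False.
    B = False: the conjunct B is False.
  D = False: the conjunct D ∨ (D ∧ ¬D) becomes False ∨ (False ∧ True) = False.
Case H = False: the formula simplifies to (((D ∨ ¬B) ∧ (V ↔ B)) ↔ ¬B) ∧ (¬((B ∧ V)) ∧ (B ∧ V)).
  B = True: simplifies to ¬((D ∧ V)) ∧ (¬V ∧ V).
    V = True: the conjunct ¬V is False.
    V = False: the conjunct V is False.
  B = False: the conjunct B is False.
Both cases fail — unsatisfiable.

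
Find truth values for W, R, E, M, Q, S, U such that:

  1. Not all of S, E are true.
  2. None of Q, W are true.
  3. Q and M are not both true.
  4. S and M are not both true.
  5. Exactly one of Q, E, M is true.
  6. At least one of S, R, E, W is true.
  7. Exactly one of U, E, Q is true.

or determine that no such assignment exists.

W=F; R=T; E=F; M=T; Q=F; S=F; U=T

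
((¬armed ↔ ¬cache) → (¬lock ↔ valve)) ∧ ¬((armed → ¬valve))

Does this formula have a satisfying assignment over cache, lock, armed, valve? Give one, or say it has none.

cache=F, lock=T, armed=T, valve=T

  (¬armed ↔ ¬cache) → (¬lock ↔ valve) = True
    ¬armed ↔ ¬cache = False
      ¬armed = False
      ¬cache = True
    ¬lock ↔ valve = False
      ¬lock = False
  ¬((armed → ¬valve)) = True
    armed → ¬valve = False
      ¬valve = False
Both conjuncts True, so the formula holds.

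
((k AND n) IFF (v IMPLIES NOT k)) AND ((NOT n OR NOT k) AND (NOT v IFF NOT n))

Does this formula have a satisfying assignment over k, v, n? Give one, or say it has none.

Case k = True: the formula simplifies to (n IFF NOT v) AND (NOT n AND (NOT v IFF NOT n)).
  n = True: the conjunct NOT n is False.
  n = False: simplifies to v AND NOT v.
    v = True: the conjunct NOT v is False.
    v = False: the conjunct v is False.
Case k = False: the conjunct (k AND n) IFF (v IMPLIES NOT k) becomes (False AND n) IFF (v IMPLIES True) = False.
Both cases fail — unsatisfiable.

Unsatisfiable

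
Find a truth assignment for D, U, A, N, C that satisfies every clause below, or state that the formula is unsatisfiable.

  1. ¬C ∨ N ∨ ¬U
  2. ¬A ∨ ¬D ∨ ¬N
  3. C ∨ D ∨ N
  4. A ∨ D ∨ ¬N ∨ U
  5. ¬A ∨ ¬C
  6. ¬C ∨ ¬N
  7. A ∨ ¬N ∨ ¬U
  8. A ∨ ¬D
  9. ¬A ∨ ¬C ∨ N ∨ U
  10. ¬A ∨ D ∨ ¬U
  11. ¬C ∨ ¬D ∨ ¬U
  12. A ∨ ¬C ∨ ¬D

D = True, U = False, A = True, N = False, C = False

Set D = True.
  then (A ∨ ¬D) forces A = True.
  then (¬A ∨ ¬D ∨ ¬N) forces N = False.
  then (¬A ∨ ¬C) forces C = False.
Set U = False.
All clauses satisfied.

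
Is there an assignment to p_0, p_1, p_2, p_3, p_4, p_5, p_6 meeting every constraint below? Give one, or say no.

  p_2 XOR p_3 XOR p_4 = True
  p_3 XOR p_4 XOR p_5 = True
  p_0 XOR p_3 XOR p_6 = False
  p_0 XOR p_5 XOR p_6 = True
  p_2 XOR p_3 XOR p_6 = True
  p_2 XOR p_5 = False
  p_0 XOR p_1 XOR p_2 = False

p_0=T, p_1=T, p_2=F, p_3=T, p_4=F, p_5=F, p_6=F

p_2 XOR p_3 XOR p_4 = F XOR T XOR F = True ✓
p_3 XOR p_4 XOR p_5 = T XOR F XOR F = True ✓
p_0 XOR p_3 XOR p_6 = T XOR T XOR F = False ✓
p_0 XOR p_5 XOR p_6 = T XOR F XOR F = True ✓
p_2 XOR p_3 XOR p_6 = F XOR T XOR F = True ✓
p_2 XOR p_5 = F XOR F = False ✓
p_0 XOR p_1 XOR p_2 = T XOR T XOR F = False ✓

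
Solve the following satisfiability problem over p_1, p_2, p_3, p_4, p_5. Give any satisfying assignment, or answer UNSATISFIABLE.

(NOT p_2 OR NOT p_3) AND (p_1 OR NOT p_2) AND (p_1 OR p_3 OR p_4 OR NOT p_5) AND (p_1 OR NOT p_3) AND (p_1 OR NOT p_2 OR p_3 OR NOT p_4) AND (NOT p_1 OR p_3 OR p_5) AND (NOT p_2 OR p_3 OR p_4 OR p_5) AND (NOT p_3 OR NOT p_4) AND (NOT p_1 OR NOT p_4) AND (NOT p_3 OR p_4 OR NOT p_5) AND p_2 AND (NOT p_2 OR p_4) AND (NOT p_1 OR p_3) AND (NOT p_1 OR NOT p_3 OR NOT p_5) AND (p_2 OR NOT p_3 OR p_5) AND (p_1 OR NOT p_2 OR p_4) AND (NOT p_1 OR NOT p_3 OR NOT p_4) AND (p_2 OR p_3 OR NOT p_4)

Unsatisfiable — no assignment works.

Case p_2 = True:
  (NOT p_2 OR NOT p_3) forces p_3 = False.
  (p_1 OR NOT p_2) forces p_1 = True.
  Clause (NOT p_1 OR p_3) is falsified — contradiction.
Case p_2 = False:
  Clause (p_2) is falsified — contradiction.
Both cases fail, so the formula is unsatisfiable.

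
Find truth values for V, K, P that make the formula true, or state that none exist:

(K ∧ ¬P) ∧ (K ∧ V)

V = True, K = True, P = False

  K ∧ ¬P = True
    ¬P = True
  K ∧ V = True
Both conjuncts True, so the formula holds.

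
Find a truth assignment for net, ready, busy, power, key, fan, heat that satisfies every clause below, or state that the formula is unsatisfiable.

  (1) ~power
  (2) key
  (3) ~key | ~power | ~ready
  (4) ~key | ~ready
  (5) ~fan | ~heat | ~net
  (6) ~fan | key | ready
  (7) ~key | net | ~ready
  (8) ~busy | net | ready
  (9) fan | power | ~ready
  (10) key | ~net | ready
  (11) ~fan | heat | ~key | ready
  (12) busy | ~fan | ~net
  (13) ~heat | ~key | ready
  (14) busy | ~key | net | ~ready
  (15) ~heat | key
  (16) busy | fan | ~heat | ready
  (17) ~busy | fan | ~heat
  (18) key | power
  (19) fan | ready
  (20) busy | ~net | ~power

Case power = True:
  Clause (~power) is falsified — contradiction.
Case power = False:
  (key) forces key = True.
  (~key | ~ready) forces ready = False.
  (~heat | ~key | ready) forces heat = False.
  (~fan | heat | ~key | ready) forces fan = False.
  Clause (fan | ready) is falsified — contradiction.
Both cases fail, so the formula is unsatisfiable.

Unsatisfiable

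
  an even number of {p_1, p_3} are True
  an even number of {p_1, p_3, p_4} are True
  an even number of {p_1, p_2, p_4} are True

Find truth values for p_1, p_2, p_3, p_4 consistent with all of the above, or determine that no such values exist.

p_1=T, p_2=T, p_3=T, p_4=F

{p_1, p_3}: 2 true → even ✓
{p_1, p_3, p_4}: 2 true → even ✓
{p_1, p_2, p_4}: 2 true → even ✓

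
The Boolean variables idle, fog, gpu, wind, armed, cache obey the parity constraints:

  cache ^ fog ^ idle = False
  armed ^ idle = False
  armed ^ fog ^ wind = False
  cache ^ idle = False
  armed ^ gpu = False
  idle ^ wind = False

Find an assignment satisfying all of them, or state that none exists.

idle: True; fog: False; gpu: True; wind: True; armed: True; cache: True

cache ^ fog ^ idle = T ^ F ^ T = False ✓
armed ^ idle = T ^ T = False ✓
armed ^ fog ^ wind = T ^ F ^ T = False ✓
cache ^ idle = T ^ T = False ✓
armed ^ gpu = T ^ T = False ✓
idle ^ wind = T ^ T = False ✓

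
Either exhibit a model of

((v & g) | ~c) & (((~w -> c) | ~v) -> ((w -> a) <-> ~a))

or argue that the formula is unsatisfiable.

a=F, g=T, c=F, v=T, w=F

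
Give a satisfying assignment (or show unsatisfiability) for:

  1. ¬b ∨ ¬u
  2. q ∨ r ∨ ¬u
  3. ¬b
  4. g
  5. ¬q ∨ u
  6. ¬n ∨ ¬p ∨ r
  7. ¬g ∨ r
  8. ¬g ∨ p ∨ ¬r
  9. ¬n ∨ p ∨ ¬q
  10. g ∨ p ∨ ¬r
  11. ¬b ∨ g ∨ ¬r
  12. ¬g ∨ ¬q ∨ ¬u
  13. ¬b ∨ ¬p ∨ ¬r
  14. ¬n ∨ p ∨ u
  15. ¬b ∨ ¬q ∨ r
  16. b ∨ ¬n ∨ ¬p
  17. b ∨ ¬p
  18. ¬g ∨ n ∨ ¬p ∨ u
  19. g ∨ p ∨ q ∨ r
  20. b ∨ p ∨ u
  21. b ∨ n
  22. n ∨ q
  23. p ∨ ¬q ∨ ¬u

The formula is unsatisfiable.

Case b = True:
  Clause (¬b) is falsified — contradiction.
Case b = False:
  (g) forces g = True.
  (¬g ∨ r) forces r = True.
  (¬g ∨ p ∨ ¬r) forces p = True.
  Clause (b ∨ ¬p) is falsified — contradiction.
Both cases fail, so the formula is unsatisfiable.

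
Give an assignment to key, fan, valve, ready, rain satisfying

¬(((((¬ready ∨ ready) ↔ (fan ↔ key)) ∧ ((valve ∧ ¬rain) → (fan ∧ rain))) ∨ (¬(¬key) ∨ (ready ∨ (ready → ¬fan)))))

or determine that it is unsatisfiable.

Case ready = True: the formula becomes ¬((((fan ↔ key) ∧ ((valve ∧ ¬rain) → (fan ∧ rain))) ∨ True)) = False.
Case ready = False: the formula becomes ¬((((fan ↔ key) ∧ ((valve ∧ ¬rain) → (fan ∧ rain))) ∨ True)) = False.
Both cases fail — unsatisfiable.

Unsatisfiable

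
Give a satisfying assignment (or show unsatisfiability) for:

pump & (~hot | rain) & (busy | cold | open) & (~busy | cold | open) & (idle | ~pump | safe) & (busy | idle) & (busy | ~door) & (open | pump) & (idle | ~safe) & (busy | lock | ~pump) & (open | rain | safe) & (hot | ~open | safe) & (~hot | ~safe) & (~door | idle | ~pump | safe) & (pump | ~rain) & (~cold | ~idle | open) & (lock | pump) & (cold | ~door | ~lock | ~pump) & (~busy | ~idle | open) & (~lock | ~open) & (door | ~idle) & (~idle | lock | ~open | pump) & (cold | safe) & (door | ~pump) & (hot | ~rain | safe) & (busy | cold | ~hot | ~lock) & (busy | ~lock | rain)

open = True, lock = False, rain = True, busy = True, door = True, pump = True, cold = True, safe = True, hot = False, idle = True

Unit clause (pump) forces pump = True.
In (door | ~pump) only door is left, so door = True.
In (busy | ~door) only busy is left, so busy = True.
Try open = False:
  (~busy | cold | open) forces cold = True.
  (~cold | ~idle | open) forces idle = False.
  (idle | ~pump | safe) forces safe = True.
  clause (idle | ~safe) is falsified — backtrack.
So open = True.
  then (~lock | ~open) forces lock = False.
Set rain = True.
Set cold = True.
Set safe = True.
  then (idle | ~safe) forces idle = True.
  then (~hot | ~safe) forces hot = False.
All clauses satisfied.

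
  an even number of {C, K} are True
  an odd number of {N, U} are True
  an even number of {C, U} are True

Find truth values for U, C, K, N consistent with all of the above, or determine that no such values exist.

U = True, C = True, K = True, N = False

{C, K}: 2 true → even ✓
{N, U}: 1 true → odd ✓
{C, U}: 2 true → even ✓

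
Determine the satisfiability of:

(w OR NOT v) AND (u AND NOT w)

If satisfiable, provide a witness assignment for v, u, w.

v = False, u = True, w = False

  w OR NOT v = True
    NOT v = True
  u AND NOT w = True
    NOT w = True
Both conjuncts True, so the formula holds.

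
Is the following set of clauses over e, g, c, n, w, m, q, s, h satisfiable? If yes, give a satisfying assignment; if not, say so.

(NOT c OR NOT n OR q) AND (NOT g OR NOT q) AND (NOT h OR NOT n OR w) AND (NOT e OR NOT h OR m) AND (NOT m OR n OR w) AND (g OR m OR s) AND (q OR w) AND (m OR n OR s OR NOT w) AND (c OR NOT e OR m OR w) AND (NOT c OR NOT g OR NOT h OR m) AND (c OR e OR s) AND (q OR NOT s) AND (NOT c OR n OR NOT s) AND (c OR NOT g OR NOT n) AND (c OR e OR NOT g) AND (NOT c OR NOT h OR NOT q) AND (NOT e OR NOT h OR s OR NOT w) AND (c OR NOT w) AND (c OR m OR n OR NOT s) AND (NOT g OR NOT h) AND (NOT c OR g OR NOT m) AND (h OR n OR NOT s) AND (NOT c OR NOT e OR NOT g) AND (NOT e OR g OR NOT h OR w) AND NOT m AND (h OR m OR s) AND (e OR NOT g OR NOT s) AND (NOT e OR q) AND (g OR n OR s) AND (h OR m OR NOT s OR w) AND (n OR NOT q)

Unit clause (NOT m) forces m = False.
Set e = True.
  then (NOT e OR NOT h OR m) forces h = False.
  then (h OR m OR s) forces s = True.
  then (NOT e OR q) forces q = True.
  then (h OR m OR NOT s OR w) forces w = True.
  then (n OR NOT q) forces n = True.
  then (NOT g OR NOT q) forces g = False.
  then (c OR NOT w) forces c = True.
All clauses satisfied.

e = True, g = False, c = True, n = True, w = True, m = False, q = True, s = True, h = False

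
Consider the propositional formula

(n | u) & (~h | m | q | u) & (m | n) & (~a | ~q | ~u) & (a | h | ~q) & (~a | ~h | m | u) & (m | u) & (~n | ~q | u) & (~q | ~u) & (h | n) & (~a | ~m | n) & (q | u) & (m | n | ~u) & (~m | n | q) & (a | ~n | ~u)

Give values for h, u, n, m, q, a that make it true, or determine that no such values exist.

h = True; u = True; n = True; m = True; q = False; a = True

Set h = True.
Try u = False:
  (n | u) forces n = True.
  (m | u) forces m = True.
  (~n | ~q | u) forces q = False.
  clause (q | u) is falsified — backtrack.
So u = True.
  then (~q | ~u) forces q = False.
Try n = False:
  (m | n) forces m = True.
  clause (~m | n | q) is falsified — backtrack.
So n = True.
  then (a | ~n | ~u) forces a = True.
Set m = True.
All clauses satisfied.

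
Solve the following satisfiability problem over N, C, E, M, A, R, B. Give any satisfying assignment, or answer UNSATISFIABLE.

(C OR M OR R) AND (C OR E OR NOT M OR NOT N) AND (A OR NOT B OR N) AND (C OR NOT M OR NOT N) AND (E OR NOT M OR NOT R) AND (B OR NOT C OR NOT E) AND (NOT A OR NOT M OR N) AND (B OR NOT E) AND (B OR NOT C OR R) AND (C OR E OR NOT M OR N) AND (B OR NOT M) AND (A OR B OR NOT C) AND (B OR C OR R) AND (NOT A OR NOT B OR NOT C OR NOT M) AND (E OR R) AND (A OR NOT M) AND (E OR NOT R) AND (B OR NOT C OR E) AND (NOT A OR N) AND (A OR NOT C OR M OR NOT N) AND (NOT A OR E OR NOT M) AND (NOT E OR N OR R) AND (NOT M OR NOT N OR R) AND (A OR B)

N: True, C: False, E: True, M: False, A: False, R: True, B: True

Try N = False:
  (NOT A OR N) forces A = False.
  (A OR NOT B OR N) forces B = False.
  clause (A OR B) is falsified — backtrack.
So N = True.
Set C = False.
  then (C OR NOT M OR NOT N) forces M = False.
  then (C OR M OR R) forces R = True.
  then (E OR NOT R) forces E = True.
  then (B OR NOT E) forces B = True.
Set A = False.
All clauses satisfied.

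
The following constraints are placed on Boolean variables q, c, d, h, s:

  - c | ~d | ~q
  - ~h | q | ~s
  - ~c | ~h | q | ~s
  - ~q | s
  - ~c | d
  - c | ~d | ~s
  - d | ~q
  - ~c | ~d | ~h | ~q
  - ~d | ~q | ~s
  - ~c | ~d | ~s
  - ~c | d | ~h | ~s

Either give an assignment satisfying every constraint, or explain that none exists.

Set q = False.
Set c = False.
Set d = False.
Set h = False.
Set s = True.
All clauses satisfied.

q=F; c=F; d=F; h=F; s=T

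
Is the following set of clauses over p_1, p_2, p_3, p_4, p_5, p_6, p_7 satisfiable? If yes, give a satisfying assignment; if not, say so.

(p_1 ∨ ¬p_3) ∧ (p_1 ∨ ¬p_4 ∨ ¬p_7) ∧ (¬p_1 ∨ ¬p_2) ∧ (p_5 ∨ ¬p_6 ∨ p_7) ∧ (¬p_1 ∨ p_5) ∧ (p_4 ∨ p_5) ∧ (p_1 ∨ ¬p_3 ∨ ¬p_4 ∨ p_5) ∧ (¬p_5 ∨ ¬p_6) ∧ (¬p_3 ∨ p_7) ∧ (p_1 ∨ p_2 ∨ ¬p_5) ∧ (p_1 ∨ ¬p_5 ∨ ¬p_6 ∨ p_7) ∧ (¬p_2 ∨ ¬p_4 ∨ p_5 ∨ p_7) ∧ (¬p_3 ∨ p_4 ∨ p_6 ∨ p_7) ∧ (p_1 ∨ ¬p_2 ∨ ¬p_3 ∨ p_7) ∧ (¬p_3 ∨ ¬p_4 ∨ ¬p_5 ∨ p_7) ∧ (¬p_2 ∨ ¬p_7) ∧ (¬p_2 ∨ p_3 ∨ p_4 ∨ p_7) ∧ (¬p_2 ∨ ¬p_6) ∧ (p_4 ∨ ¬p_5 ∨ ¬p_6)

p_1 = True, p_2 = False, p_3 = False, p_4 = False, p_5 = True, p_6 = False, p_7 = False

Set p_1 = True.
  then (¬p_1 ∨ ¬p_2) forces p_2 = False.
  then (¬p_1 ∨ p_5) forces p_5 = True.
  then (¬p_5 ∨ ¬p_6) forces p_6 = False.
Set p_3 = False.
Set p_4 = False.
Set p_7 = False.
All clauses satisfied.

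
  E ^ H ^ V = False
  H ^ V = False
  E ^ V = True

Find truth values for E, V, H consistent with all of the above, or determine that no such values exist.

E = False, V = True, H = True

E ^ H ^ V = F ^ T ^ T = False ✓
H ^ V = T ^ T = False ✓
E ^ V = F ^ T = True ✓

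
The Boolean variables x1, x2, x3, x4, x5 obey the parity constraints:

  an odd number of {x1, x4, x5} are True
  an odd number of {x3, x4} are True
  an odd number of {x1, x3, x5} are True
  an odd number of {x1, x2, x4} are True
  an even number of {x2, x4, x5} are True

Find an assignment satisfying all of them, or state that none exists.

The formula is unsatisfiable.

Adding constraints 1, 2, 3 mod 2: every variable appears an even number of times on the left, so the left side is 0.
But the right sides sum to 1 (mod 2). 0 ≠ 1 — the system is inconsistent.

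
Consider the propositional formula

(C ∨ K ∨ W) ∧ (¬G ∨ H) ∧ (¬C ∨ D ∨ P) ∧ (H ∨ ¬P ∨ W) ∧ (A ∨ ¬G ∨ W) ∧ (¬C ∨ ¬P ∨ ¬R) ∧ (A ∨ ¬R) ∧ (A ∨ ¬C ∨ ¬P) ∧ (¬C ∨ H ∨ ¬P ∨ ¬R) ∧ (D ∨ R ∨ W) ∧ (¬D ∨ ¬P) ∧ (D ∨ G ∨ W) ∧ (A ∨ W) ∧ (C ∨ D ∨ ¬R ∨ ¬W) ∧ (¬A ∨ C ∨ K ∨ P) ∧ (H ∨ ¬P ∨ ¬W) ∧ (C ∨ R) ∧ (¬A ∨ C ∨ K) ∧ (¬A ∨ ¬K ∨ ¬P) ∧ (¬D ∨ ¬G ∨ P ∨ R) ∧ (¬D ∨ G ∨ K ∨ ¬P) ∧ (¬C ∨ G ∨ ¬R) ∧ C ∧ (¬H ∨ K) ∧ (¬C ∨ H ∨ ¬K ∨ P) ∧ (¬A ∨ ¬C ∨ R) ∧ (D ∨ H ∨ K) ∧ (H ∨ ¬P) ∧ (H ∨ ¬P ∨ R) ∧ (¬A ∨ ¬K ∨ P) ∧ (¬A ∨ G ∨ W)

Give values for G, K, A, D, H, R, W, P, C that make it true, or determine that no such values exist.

G = False; K = True; A = False; D = True; H = True; R = False; W = True; P = False; C = True

Unit clause (C) forces C = True.
Set G = False.
  then (¬C ∨ G ∨ ¬R) forces R = False.
  then (¬A ∨ ¬C ∨ R) forces A = False.
  then (A ∨ ¬C ∨ ¬P) forces P = False.
  then (A ∨ W) forces W = True.
  then (¬C ∨ D ∨ P) forces D = True.
Set K = True.
  then (¬C ∨ H ∨ ¬K ∨ P) forces H = True.
All clauses satisfied.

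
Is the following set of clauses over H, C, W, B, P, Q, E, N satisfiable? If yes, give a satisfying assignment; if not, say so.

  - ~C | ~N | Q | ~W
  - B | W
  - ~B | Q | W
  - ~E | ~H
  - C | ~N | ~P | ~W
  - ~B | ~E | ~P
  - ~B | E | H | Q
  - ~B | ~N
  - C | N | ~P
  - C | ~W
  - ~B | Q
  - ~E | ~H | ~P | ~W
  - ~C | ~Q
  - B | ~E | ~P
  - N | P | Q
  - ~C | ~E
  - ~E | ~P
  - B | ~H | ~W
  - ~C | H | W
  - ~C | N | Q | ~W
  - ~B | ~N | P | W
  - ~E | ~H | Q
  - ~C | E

H = False, C = False, W = False, B = True, P = False, Q = True, E = True, N = False

Set H = False.
Try C = True:
  (~C | ~Q) forces Q = False.
  (~B | Q) forces B = False.
  (B | W) forces W = True.
  (~C | ~N | Q | ~W) forces N = False.
  clause (~C | N | Q | ~W) is falsified — backtrack.
So C = False.
  then (C | ~W) forces W = False.
  then (B | W) forces B = True.
  then (~B | Q | W) forces Q = True.
  then (~B | ~N) forces N = False.
  then (C | N | ~P) forces P = False.
Set E = True.
All clauses satisfied.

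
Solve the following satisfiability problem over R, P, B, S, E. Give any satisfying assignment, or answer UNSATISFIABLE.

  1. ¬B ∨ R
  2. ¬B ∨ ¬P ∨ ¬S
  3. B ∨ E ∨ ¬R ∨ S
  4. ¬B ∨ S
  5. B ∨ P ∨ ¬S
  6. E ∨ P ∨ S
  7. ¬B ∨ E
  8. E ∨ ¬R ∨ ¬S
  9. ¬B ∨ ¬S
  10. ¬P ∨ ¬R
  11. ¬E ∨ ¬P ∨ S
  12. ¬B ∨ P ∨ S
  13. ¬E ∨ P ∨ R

Set R = False.
  then (¬B ∨ R) forces B = False.
Try P = False:
  (B ∨ P ∨ ¬S) forces S = False.
  (E ∨ P ∨ S) forces E = True.
  clause (¬E ∨ P ∨ R) is falsified — backtrack.
So P = True.
Set S = True.
Set E = True.
All clauses satisfied.

R=F, P=T, B=F, S=T, E=T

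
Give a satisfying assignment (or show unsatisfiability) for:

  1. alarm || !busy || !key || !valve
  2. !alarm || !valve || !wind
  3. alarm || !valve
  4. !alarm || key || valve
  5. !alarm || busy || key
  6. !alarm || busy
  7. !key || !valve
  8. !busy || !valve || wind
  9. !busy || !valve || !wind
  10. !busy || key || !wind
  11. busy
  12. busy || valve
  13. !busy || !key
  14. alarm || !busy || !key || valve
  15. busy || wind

Unit clause (busy) forces busy = True.
In (!busy || !key) only !key is left, so key = False.
In (!busy || key || !wind) only !wind is left, so wind = False.
In (!busy || !valve || wind) only !valve is left, so valve = False.
In (!alarm || key || valve) only !alarm is left, so alarm = False.
All clauses satisfied.

wind = False, key = False, alarm = False, busy = True, valve = False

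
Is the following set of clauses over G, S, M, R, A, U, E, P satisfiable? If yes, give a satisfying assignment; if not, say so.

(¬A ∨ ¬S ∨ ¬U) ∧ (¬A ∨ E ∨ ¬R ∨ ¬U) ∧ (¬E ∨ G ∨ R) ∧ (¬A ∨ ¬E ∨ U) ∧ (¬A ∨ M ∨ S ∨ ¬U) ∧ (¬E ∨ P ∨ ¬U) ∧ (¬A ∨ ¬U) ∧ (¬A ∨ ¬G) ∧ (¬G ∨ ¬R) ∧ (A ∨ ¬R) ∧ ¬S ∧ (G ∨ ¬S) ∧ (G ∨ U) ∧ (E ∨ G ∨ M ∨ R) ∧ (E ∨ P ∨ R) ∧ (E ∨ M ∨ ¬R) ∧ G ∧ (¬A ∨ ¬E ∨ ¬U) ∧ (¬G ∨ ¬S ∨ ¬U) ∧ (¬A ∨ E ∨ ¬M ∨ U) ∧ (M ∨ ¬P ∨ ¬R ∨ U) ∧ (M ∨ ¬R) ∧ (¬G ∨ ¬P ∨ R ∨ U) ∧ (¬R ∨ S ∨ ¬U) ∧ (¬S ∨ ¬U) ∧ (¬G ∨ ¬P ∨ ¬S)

Unit clause (¬S) forces S = False.
Unit clause (G) forces G = True.
In (¬A ∨ ¬G) only ¬A is left, so A = False.
In (¬G ∨ ¬R) only ¬R is left, so R = False.
Set M = True.
Set U = True.
Set E = True.
  then (¬E ∨ P ∨ ¬U) forces P = True.
All clauses satisfied.

G = True, S = False, M = True, R = False, A = False, U = True, E = True, P = True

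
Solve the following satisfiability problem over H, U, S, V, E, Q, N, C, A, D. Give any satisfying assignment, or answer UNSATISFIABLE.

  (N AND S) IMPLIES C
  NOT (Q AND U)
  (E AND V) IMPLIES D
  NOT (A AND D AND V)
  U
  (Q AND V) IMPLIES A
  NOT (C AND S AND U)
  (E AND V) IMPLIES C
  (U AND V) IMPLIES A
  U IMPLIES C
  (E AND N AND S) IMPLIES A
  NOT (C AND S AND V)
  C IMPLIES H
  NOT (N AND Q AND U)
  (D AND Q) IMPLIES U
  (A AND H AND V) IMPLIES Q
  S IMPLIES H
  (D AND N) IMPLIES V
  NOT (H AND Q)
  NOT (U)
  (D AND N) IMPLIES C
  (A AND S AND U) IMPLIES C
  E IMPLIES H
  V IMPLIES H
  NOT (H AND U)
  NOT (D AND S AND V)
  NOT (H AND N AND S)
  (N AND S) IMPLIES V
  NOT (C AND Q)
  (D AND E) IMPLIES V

Case U = True:
  Clause (NOT U) is falsified — contradiction.
Case U = False:
  Clause (U) is falsified — contradiction.
Both cases fail, so the formula is unsatisfiable.

The formula is unsatisfiable.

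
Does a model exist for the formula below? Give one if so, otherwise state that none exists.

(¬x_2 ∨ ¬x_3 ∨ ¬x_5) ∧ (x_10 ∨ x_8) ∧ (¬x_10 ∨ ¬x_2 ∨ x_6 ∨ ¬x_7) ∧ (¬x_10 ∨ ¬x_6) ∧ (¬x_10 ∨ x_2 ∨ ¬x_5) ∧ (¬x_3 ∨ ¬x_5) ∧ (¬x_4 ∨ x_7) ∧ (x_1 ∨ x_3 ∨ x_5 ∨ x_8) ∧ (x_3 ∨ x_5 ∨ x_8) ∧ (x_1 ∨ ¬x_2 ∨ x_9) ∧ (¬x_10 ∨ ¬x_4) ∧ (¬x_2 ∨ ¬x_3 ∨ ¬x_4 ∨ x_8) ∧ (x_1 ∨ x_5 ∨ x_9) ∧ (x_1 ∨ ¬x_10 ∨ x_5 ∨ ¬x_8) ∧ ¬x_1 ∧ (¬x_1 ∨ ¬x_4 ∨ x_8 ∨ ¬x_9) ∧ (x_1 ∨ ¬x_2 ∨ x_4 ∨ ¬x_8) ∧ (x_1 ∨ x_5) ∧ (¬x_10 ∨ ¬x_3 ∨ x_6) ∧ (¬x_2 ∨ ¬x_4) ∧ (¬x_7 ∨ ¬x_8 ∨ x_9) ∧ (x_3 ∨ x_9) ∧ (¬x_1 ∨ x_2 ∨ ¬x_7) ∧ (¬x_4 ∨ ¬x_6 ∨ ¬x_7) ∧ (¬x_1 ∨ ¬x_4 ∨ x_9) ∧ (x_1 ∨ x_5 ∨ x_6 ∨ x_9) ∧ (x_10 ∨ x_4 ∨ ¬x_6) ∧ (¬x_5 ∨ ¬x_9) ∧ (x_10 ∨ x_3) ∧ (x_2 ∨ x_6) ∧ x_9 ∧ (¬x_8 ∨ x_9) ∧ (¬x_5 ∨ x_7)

Unsatisfiable

Case x_9 = True:
  (¬x_1) forces x_1 = False.
  (x_1 ∨ x_5) forces x_5 = True.
  Clause (¬x_5 ∨ ¬x_9) is falsified — contradiction.
Case x_9 = False:
  Clause (x_9) is falsified — contradiction.
Both cases fail, so the formula is unsatisfiable.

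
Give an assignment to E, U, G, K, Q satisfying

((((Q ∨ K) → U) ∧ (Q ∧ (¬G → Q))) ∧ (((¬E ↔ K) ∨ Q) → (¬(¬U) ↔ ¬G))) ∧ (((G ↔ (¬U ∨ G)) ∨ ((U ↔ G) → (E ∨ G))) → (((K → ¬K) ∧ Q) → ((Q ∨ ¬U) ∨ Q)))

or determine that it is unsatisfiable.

E=F; U=T; G=F; K=T; Q=T

  (((Q ∨ K) → U) ∧ (Q ∧ (¬G → Q))) ∧ (((¬E ↔ K) ∨ Q) → (¬(¬U) ↔ ¬G)) = True
    ((Q ∨ K) → U) ∧ (Q ∧ (¬G → Q)) = True
      (Q ∨ K) → U = True
        Q ∨ K = True
      Q ∧ (¬G → Q) = True
        ¬G → Q = True
          ¬G = True
    ((¬E ↔ K) ∨ Q) → (¬(¬U) ↔ ¬G) = True
      (¬E ↔ K) ∨ Q = True
        ¬E ↔ K = True
          ¬E = True
      ¬(¬U) ↔ ¬G = True
        ¬(¬U) = True
          ¬U = False
        ¬G = True
  ((G ↔ (¬U ∨ G)) ∨ ((U ↔ G) → (E ∨ G))) → (((K → ¬K) ∧ Q) → ((Q ∨ ¬U) ∨ Q)) = True
    (G ↔ (¬U ∨ G)) ∨ ((U ↔ G) → (E ∨ G)) = True
      G ↔ (¬U ∨ G) = True
        ¬U ∨ G = False
          ¬U = False
      (U ↔ G) → (E ∨ G) = True
        U ↔ G = False
        E ∨ G = False
    ((K → ¬K) ∧ Q) → ((Q ∨ ¬U) ∨ Q) = True
      (K → ¬K) ∧ Q = False
        K → ¬K = False
          ¬K = False
      (Q ∨ ¬U) ∨ Q = True
        Q ∨ ¬U = True
          ¬U = False
Both conjuncts True, so the formula holds.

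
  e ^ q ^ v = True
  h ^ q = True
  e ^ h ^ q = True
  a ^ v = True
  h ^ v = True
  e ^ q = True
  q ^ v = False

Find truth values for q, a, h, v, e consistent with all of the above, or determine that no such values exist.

Unsatisfiable — no assignment works.

Adding constraints 1, 3, 5 mod 2: every variable appears an even number of times on the left, so the left side is 0.
But the right sides sum to 1 (mod 2). 0 ≠ 1 — the system is inconsistent.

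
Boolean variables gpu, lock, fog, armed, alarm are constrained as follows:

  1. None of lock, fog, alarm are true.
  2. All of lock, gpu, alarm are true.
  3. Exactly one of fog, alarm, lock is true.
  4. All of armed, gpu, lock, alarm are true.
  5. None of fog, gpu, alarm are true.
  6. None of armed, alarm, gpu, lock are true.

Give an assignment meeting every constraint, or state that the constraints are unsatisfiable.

Unsatisfiable

Case gpu = True:
  Constraint (5) is violated (gpu=T) — contradiction.
Case gpu = False:
  Constraint (2) is violated (gpu=F) — contradiction.
Both cases fail — unsatisfiable.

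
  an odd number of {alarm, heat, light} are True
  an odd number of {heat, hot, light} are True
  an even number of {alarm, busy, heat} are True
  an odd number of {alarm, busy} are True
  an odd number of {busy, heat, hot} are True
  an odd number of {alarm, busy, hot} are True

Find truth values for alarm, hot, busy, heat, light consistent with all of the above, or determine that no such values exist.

No satisfying assignment exists.

Adding constraints 1, 2, 3, 5 mod 2: every variable appears an even number of times on the left, so the left side is 0.
But the right sides sum to 1 (mod 2). 0 ≠ 1 — the system is inconsistent.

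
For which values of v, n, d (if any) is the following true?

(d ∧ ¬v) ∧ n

v = False, n = True, d = True

  d ∧ ¬v = True
    ¬v = True
Both conjuncts True, so the formula holds.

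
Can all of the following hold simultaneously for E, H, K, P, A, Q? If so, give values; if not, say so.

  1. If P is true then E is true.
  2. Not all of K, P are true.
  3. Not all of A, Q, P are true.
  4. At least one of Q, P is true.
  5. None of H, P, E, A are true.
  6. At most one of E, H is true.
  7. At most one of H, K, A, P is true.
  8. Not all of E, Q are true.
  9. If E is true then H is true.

E = False, H = False, K = False, P = False, A = False, Q = True

  (1) P=F ⇒ E: vacuous ✓
  (2) {K, P}: 0/2 true — not all ✓
  (3) {A, Q, P}: 1/3 true — not all ✓
  (4) {Q, P}: 1 true — at least one ✓
  (5) {H, P, E, A}: 0 true — none ✓
  (6) {E, H}: 0 true — at most one ✓
  (7) {H, K, A, P}: 0 true — at most one ✓
  (8) {E, Q}: 1/2 true — not all ✓
  (9) E=F ⇒ H: vacuous ✓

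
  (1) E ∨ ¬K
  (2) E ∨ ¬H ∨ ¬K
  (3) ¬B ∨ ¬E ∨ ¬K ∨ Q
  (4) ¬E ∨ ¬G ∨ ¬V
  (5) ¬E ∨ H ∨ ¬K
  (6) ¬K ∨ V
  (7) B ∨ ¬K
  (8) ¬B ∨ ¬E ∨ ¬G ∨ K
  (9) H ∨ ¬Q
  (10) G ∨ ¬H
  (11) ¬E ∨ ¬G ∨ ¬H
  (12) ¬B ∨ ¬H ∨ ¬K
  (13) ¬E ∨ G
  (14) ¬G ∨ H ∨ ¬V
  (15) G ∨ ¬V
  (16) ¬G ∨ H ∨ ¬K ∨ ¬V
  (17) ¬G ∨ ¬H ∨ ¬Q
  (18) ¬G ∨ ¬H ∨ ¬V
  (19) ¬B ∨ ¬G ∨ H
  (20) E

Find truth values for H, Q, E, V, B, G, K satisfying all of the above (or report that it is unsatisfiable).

H: False, Q: False, E: True, V: False, B: False, G: True, K: False

Unit clause (E) forces E = True.
In (¬E ∨ G) only G is left, so G = True.
In (¬E ∨ ¬G ∨ ¬V) only ¬V is left, so V = False.
In (¬K ∨ V) only ¬K is left, so K = False.
In (¬B ∨ ¬E ∨ ¬G ∨ K) only ¬B is left, so B = False.
In (¬E ∨ ¬G ∨ ¬H) only ¬H is left, so H = False.
In (H ∨ ¬Q) only ¬Q is left, so Q = False.
All clauses satisfied.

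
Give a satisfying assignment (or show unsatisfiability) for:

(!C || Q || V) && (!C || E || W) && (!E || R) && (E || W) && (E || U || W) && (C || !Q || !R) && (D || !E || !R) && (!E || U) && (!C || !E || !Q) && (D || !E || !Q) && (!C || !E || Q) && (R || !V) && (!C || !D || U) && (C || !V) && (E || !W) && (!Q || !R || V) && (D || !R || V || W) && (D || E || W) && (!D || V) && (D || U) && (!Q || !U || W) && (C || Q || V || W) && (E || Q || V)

UNSATISFIABLE

Case E = True:
  (!E || R) forces R = True.
  (D || !E || !R) forces D = True.
  (!E || U) forces U = True.
  (!D || V) forces V = True.
  (C || !V) forces C = True.
  (!C || !E || !Q) forces Q = False.
  Clause (!C || !E || Q) is falsified — contradiction.
Case E = False:
  (E || W) forces W = True.
  Clause (E || !W) is falsified — contradiction.
Both cases fail, so the formula is unsatisfiable.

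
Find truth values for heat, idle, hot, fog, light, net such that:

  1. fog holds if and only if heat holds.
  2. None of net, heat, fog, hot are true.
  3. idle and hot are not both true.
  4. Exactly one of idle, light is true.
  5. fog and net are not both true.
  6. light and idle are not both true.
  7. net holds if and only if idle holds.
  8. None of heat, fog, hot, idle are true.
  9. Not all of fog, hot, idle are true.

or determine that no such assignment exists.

heat = False, idle = False, hot = False, fog = False, light = True, net = False

  (1) fog=F, heat=F — same ✓
  (2) {net, heat, fog, hot}: 0 true — none ✓
  (3) idle=F, hot=F — not both ✓
  (4) {idle, light}: 1 true — exactly one ✓
  (5) fog=F, net=F — not both ✓
  (6) light=T, idle=F — not both ✓
  (7) net=F, idle=F — same ✓
  (8) {heat, fog, hot, idle}: 0 true — none ✓
  (9) {fog, hot, idle}: 0/3 true — not all ✓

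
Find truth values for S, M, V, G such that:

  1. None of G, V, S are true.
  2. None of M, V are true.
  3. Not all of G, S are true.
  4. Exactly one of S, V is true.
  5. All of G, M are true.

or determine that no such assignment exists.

No satisfying assignment exists.

Case M = True:
  Constraint (2) is violated (M=T) — contradiction.
Case M = False:
  Constraint (5) is violated (M=F) — contradiction.
Both cases fail — unsatisfiable.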